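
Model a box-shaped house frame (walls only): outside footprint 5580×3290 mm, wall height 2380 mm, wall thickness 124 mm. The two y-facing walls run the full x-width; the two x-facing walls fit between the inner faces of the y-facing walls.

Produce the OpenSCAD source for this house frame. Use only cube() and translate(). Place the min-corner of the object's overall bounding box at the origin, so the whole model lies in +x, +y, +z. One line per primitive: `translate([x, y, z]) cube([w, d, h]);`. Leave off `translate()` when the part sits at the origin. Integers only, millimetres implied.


cube([5580, 124, 2380]);
translate([0, 3166, 0]) cube([5580, 124, 2380]);
translate([0, 124, 0]) cube([124, 3042, 2380]);
translate([5456, 124, 0]) cube([124, 3042, 2380]);


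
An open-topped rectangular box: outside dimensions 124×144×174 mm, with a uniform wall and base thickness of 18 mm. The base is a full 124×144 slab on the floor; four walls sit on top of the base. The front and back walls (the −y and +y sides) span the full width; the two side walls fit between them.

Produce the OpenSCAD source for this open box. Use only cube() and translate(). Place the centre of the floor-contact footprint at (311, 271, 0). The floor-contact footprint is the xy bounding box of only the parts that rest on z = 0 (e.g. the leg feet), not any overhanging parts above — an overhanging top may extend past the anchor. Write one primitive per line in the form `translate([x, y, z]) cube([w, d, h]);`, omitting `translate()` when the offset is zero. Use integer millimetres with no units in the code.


translate([249, 199, 0]) cube([124, 144, 18]);
translate([249, 199, 18]) cube([124, 18, 156]);
translate([249, 325, 18]) cube([124, 18, 156]);
translate([249, 217, 18]) cube([18, 108, 156]);
translate([355, 217, 18]) cube([18, 108, 156]);


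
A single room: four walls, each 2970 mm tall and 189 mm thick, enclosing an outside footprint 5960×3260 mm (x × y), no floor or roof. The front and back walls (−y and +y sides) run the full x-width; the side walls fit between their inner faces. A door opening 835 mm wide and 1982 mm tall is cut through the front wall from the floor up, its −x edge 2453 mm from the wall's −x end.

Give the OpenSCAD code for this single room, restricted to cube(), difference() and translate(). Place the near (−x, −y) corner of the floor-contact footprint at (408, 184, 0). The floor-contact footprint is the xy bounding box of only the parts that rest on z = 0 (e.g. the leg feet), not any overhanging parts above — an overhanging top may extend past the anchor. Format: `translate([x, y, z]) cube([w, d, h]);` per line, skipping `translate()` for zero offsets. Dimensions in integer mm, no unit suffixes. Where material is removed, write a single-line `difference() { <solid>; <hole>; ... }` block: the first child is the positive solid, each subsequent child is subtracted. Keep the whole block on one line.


difference() { translate([408, 184, 0]) cube([5960, 189, 2970]); translate([2861, 184, 0]) cube([835, 189, 1982]); }
translate([408, 3255, 0]) cube([5960, 189, 2970]);
translate([408, 373, 0]) cube([189, 2882, 2970]);
translate([6179, 373, 0]) cube([189, 2882, 2970]);


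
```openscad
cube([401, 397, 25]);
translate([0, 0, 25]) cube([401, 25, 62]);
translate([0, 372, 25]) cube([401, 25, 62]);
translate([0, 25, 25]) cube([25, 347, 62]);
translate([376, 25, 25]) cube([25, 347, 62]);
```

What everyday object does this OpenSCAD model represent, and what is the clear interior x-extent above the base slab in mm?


An open box. The internal width is 351 mm.

A 401×397 base slab with four walls standing on it — an open box. The base is 401 mm wide and the walls are 25 mm thick, so the internal width is 401 − 2 × 25 = 351 mm.


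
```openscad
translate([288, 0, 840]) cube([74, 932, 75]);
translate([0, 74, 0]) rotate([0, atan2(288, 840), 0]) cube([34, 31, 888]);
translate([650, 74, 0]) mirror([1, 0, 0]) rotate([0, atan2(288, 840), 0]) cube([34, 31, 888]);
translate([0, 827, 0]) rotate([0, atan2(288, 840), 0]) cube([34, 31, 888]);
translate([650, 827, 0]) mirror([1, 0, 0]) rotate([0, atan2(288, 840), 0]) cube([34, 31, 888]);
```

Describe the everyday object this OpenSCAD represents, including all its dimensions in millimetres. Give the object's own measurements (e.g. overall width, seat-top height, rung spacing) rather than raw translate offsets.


A sawhorse. A 74×932×75 mm beam (x, y, z) sits on two A-frame leg pairs. Each pair is two raked legs of 34×31 mm section (31 mm along y) splaying symmetrically in x. Each leg rises 840 mm vertically over 288 mm of horizontal reach and is 888 mm long along its own axis. Every leg's outer bottom edge rests on the floor and its outer top edge meets a bottom edge of the beam — the left legs (tilting toward +x) meet the beam's −x bottom edge, the right legs (their mirror images, tilting toward −x) meet its +x bottom edge — so the leg tops tuck under the beam, the beam's underside is 840 mm above the floor, and the feet are 650 mm apart outside-to-outside with the beam centred between them. The two leg pairs are set in 74 mm from either end of the beam.


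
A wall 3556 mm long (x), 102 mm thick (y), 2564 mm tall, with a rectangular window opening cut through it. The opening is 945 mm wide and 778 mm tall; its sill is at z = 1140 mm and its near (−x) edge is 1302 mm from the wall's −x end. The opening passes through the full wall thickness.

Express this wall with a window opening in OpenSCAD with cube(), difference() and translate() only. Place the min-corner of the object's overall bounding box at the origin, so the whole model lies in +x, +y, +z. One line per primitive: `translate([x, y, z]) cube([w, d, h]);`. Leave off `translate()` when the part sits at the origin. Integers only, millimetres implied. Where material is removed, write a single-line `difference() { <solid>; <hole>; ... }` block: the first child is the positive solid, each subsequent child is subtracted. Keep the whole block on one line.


difference() { cube([3556, 102, 2564]); translate([1302, 0, 1140]) cube([945, 102, 778]); }


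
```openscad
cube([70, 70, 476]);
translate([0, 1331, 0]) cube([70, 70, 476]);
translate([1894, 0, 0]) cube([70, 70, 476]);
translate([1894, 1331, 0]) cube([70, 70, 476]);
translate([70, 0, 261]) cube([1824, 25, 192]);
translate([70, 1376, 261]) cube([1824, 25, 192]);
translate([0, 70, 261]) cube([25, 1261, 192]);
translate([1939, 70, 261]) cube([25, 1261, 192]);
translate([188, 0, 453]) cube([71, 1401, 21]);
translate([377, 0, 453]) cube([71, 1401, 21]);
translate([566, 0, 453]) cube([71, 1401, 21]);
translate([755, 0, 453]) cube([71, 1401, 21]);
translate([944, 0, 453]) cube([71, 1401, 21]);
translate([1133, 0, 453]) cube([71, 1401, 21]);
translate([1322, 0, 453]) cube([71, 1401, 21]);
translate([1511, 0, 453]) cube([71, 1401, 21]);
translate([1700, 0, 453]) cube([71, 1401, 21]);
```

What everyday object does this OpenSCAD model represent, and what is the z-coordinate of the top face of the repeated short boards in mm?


A bed frame. The slat-top height is 474 mm.

Four posts, four rails, and a row of slats — a bed frame. Slats sit on the rails at z = 261 + 192 = 453; with slat thickness 21, the top is 474 mm.


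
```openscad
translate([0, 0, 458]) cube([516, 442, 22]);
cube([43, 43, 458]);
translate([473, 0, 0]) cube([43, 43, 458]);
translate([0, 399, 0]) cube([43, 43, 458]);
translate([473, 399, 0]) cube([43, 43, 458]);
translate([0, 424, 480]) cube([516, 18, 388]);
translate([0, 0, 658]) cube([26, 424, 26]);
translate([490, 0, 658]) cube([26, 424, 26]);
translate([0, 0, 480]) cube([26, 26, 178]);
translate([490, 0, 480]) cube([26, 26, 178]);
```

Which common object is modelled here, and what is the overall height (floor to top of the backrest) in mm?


A chair. The overall height is 868 mm.

A slab on four corner posts with a tall panel at the back — a chair. The seat slab sits at z = 458 with thickness 22, and the 388 mm backrest starts at the seat top, so the overall height is 458 + 22 + 388 = 868 mm.


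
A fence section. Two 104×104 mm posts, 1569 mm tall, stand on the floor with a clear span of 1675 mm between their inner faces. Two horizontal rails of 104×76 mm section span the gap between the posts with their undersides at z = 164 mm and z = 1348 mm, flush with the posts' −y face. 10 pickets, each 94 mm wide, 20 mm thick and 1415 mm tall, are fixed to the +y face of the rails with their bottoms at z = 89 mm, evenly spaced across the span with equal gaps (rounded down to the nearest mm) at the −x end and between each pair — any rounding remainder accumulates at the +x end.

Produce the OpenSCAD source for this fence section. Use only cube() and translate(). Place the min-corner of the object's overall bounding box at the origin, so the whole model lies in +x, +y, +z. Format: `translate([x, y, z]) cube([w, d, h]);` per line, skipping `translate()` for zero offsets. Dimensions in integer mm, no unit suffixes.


cube([104, 104, 1569]);
translate([1779, 0, 0]) cube([104, 104, 1569]);
translate([104, 0, 164]) cube([1675, 104, 76]);
translate([104, 0, 1348]) cube([1675, 104, 76]);
translate([170, 104, 89]) cube([94, 20, 1415]);
translate([330, 104, 89]) cube([94, 20, 1415]);
translate([490, 104, 89]) cube([94, 20, 1415]);
translate([650, 104, 89]) cube([94, 20, 1415]);
translate([810, 104, 89]) cube([94, 20, 1415]);
translate([970, 104, 89]) cube([94, 20, 1415]);
translate([1130, 104, 89]) cube([94, 20, 1415]);
translate([1290, 104, 89]) cube([94, 20, 1415]);
translate([1450, 104, 89]) cube([94, 20, 1415]);
translate([1610, 104, 89]) cube([94, 20, 1415]);


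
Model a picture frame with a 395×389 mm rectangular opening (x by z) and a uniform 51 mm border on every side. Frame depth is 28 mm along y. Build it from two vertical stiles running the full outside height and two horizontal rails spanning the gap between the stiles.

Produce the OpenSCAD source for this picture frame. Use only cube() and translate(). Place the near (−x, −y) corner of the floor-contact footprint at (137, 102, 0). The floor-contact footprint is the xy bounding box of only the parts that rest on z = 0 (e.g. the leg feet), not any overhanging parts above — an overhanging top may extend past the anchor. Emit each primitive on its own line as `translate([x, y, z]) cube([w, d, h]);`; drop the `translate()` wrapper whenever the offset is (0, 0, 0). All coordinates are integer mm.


translate([137, 102, 0]) cube([51, 28, 491]);
translate([583, 102, 0]) cube([51, 28, 491]);
translate([188, 102, 0]) cube([395, 28, 51]);
translate([188, 102, 440]) cube([395, 28, 51]);


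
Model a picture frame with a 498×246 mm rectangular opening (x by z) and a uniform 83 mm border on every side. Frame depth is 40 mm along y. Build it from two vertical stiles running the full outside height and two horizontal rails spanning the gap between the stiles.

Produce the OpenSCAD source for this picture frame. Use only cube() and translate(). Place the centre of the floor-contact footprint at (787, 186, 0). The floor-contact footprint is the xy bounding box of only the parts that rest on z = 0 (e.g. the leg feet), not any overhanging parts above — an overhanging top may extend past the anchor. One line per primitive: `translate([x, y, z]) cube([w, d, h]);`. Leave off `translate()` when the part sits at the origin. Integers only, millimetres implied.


translate([455, 166, 0]) cube([83, 40, 412]);
translate([1036, 166, 0]) cube([83, 40, 412]);
translate([538, 166, 0]) cube([498, 40, 83]);
translate([538, 166, 329]) cube([498, 40, 83]);


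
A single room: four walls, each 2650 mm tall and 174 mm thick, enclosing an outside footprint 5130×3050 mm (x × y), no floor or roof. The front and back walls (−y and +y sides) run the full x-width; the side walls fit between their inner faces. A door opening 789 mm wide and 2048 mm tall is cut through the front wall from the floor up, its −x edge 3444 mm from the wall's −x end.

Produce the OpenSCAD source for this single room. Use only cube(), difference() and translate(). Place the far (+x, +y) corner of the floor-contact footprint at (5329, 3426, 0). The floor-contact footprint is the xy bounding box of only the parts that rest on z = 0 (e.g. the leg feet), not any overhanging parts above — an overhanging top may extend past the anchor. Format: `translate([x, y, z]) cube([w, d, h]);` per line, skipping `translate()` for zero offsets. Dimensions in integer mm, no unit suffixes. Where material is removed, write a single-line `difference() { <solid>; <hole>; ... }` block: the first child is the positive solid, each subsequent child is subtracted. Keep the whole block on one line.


difference() { translate([199, 376, 0]) cube([5130, 174, 2650]); translate([3643, 376, 0]) cube([789, 174, 2048]); }
translate([199, 3252, 0]) cube([5130, 174, 2650]);
translate([199, 550, 0]) cube([174, 2702, 2650]);
translate([5155, 550, 0]) cube([174, 2702, 2650]);


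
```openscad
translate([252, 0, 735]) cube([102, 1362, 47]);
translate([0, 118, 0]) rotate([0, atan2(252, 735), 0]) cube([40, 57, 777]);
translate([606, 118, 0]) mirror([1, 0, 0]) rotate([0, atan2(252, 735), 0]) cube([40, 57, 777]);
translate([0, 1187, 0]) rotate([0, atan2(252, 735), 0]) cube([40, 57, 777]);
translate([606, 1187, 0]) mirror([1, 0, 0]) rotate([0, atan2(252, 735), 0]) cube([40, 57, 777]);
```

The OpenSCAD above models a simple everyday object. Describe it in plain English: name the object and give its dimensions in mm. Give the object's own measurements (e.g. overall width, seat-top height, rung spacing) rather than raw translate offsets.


A sawhorse. A 102×1362×47 mm beam (x, y, z) sits on two A-frame leg pairs. Each pair is two raked legs of 40×57 mm section (57 mm along y) splaying symmetrically in x. Each leg rises 735 mm vertically over 252 mm of horizontal reach and is 777 mm long along its own axis. Every leg's outer bottom edge rests on the floor and its outer top edge meets a bottom edge of the beam — the left legs (tilting toward +x) meet the beam's −x bottom edge, the right legs (their mirror images, tilting toward −x) meet its +x bottom edge — so the leg tops tuck under the beam, the beam's underside is 735 mm above the floor, and the feet are 606 mm apart outside-to-outside with the beam centred between them. The two leg pairs are set in 118 mm from either end of the beam.


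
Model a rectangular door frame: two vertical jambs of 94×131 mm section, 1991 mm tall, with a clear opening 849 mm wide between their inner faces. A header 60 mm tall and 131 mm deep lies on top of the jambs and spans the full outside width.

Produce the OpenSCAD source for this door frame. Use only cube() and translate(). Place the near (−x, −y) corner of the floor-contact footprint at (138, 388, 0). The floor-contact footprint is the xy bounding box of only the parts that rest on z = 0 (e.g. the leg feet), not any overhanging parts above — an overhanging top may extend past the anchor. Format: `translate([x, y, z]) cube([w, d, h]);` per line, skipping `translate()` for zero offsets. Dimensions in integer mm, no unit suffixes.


translate([138, 388, 0]) cube([94, 131, 1991]);
translate([1081, 388, 0]) cube([94, 131, 1991]);
translate([138, 388, 1991]) cube([1037, 131, 60]);


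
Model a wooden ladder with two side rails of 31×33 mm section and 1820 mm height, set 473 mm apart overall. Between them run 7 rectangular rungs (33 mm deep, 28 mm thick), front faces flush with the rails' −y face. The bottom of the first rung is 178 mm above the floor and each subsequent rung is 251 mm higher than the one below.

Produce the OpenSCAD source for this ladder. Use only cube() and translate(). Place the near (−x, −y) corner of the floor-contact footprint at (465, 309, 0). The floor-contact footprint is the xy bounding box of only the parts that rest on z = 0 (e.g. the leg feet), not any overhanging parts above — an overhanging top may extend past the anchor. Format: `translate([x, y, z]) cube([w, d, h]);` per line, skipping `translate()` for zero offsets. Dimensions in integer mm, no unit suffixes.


translate([465, 309, 0]) cube([31, 33, 1820]);
translate([907, 309, 0]) cube([31, 33, 1820]);
translate([496, 309, 178]) cube([411, 33, 28]);
translate([496, 309, 429]) cube([411, 33, 28]);
translate([496, 309, 680]) cube([411, 33, 28]);
translate([496, 309, 931]) cube([411, 33, 28]);
translate([496, 309, 1182]) cube([411, 33, 28]);
translate([496, 309, 1433]) cube([411, 33, 28]);
translate([496, 309, 1684]) cube([411, 33, 28]);


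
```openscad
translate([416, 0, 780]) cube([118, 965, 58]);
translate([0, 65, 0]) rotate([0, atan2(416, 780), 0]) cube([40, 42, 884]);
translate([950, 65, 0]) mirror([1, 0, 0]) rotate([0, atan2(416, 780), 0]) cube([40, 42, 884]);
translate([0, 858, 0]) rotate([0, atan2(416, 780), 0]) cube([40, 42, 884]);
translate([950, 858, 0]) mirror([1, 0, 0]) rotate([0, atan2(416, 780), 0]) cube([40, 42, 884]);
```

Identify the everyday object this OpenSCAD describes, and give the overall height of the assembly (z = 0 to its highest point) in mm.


A sawhorse. The overall height is 838 mm.

A beam across two mirrored pairs of raked legs — a sawhorse. The beam's underside is at z = 780 (matching the legs' vertical rise in atan2(416, 780)) and the beam is 58 mm tall, so its top is at 780 + 58 = 838 mm. The raked legs top out at the beam's underside, so that is the highest point.


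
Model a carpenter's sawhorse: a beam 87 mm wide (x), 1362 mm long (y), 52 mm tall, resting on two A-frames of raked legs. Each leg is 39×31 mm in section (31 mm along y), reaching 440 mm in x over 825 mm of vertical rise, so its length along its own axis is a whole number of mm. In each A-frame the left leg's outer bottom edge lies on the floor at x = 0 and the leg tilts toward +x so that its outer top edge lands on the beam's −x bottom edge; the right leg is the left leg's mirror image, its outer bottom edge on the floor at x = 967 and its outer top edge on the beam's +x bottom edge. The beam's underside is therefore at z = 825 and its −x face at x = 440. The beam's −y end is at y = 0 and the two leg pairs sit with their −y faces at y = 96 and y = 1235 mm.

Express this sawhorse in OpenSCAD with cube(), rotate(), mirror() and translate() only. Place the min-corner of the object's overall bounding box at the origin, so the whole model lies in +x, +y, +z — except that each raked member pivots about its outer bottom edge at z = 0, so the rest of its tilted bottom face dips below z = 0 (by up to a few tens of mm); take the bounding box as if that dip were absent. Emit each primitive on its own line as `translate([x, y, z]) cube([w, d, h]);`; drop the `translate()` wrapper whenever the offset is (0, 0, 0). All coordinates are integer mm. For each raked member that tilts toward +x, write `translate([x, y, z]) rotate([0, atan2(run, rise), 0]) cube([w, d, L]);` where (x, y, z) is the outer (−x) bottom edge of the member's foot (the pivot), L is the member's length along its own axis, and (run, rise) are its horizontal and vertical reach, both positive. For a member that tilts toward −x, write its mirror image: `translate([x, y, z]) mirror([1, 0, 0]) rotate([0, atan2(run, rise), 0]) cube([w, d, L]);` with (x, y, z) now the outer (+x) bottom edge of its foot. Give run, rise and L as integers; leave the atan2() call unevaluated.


// leg length = √(440² + 825²) = 935
// right-leg outer foot x = 2·440 + 87 = 967
// beam min-corner = (440, 0, 825)
translate([440, 0, 825]) cube([87, 1362, 52]);
translate([0, 96, 0]) rotate([0, atan2(440, 825), 0]) cube([39, 31, 935]);
translate([967, 96, 0]) mirror([1, 0, 0]) rotate([0, atan2(440, 825), 0]) cube([39, 31, 935]);
translate([0, 1235, 0]) rotate([0, atan2(440, 825), 0]) cube([39, 31, 935]);
translate([967, 1235, 0]) mirror([1, 0, 0]) rotate([0, atan2(440, 825), 0]) cube([39, 31, 935]);


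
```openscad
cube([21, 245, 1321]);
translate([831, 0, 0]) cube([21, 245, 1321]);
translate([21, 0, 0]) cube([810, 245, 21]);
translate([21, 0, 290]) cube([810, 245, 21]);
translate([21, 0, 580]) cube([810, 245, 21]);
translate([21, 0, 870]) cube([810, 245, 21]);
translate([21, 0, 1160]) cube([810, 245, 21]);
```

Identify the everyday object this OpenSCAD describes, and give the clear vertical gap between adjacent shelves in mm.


A bookshelf. The clear shelf gap is 269 mm.

Two tall side panels with 5 horizontal boards between them — a bookshelf. The first two shelf undersides are at z = 0 and z = 290; with shelf thickness 21, the clear gap is 290 − 0 − 21 = 269 mm.


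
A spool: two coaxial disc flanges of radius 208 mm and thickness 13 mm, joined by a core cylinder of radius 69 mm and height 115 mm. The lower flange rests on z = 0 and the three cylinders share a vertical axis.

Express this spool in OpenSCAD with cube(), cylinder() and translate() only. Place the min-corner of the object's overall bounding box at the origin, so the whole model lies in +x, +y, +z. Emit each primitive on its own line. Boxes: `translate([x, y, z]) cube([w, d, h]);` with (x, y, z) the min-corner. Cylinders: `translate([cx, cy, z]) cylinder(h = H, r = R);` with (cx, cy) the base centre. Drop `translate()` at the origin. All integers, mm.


translate([208, 208, 0]) cylinder(h = 13, r = 208);
translate([208, 208, 13]) cylinder(h = 115, r = 69);
translate([208, 208, 128]) cylinder(h = 13, r = 208);


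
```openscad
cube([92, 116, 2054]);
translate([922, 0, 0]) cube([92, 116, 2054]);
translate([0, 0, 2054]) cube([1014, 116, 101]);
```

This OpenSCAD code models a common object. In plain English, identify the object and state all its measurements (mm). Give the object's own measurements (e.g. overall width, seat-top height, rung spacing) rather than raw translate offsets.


A door frame. The clear opening is 830 mm wide and 2054 mm high. Two 92 mm wide jambs, 116 mm deep, stand either side of the opening from the floor to the top of the opening. A 101 mm thick head sits across the top of both jambs, spanning the full outside width of the frame.


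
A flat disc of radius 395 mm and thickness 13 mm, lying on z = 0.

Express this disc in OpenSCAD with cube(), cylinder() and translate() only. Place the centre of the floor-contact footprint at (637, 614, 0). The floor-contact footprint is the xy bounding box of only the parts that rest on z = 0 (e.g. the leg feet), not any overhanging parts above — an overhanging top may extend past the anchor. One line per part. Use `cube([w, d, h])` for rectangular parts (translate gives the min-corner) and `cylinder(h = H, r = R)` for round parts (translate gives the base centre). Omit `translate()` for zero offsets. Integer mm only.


translate([637, 614, 0]) cylinder(h = 13, r = 395);


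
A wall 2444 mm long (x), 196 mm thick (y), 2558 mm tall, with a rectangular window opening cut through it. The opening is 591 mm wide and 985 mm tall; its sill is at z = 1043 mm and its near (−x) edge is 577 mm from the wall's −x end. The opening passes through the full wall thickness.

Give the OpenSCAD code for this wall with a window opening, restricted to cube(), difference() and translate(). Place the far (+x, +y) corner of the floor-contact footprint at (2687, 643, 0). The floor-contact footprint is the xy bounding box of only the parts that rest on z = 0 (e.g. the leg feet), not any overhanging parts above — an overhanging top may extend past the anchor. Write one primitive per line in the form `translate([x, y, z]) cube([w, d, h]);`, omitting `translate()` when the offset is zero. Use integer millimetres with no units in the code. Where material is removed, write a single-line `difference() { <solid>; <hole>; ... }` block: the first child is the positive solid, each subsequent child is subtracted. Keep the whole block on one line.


difference() { translate([243, 447, 0]) cube([2444, 196, 2558]); translate([820, 447, 1043]) cube([591, 196, 985]); }


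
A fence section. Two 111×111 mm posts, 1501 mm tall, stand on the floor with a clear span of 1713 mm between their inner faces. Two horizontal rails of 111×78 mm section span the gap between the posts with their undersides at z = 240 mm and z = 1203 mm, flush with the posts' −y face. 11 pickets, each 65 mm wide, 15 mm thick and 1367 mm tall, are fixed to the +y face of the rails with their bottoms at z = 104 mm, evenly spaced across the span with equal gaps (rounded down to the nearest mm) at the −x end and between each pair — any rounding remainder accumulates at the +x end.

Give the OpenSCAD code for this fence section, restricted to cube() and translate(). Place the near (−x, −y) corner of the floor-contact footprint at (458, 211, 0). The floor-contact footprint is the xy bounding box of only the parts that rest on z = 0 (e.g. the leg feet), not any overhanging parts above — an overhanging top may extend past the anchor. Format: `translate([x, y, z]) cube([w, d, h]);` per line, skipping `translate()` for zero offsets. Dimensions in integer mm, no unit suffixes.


translate([458, 211, 0]) cube([111, 111, 1501]);
translate([2282, 211, 0]) cube([111, 111, 1501]);
translate([569, 211, 240]) cube([1713, 111, 78]);
translate([569, 211, 1203]) cube([1713, 111, 78]);
translate([652, 322, 104]) cube([65, 15, 1367]);
translate([800, 322, 104]) cube([65, 15, 1367]);
translate([948, 322, 104]) cube([65, 15, 1367]);
translate([1096, 322, 104]) cube([65, 15, 1367]);
translate([1244, 322, 104]) cube([65, 15, 1367]);
translate([1392, 322, 104]) cube([65, 15, 1367]);
translate([1540, 322, 104]) cube([65, 15, 1367]);
translate([1688, 322, 104]) cube([65, 15, 1367]);
translate([1836, 322, 104]) cube([65, 15, 1367]);
translate([1984, 322, 104]) cube([65, 15, 1367]);
translate([2132, 322, 104]) cube([65, 15, 1367]);


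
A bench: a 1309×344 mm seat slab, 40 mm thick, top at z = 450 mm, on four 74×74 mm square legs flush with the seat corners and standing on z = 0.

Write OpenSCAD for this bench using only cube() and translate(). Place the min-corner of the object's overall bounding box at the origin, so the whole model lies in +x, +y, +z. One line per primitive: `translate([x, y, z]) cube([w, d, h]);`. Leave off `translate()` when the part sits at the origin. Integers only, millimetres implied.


translate([0, 0, 410]) cube([1309, 344, 40]);
cube([74, 74, 410]);
translate([0, 270, 0]) cube([74, 74, 410]);
translate([1235, 0, 0]) cube([74, 74, 410]);
translate([1235, 270, 0]) cube([74, 74, 410]);


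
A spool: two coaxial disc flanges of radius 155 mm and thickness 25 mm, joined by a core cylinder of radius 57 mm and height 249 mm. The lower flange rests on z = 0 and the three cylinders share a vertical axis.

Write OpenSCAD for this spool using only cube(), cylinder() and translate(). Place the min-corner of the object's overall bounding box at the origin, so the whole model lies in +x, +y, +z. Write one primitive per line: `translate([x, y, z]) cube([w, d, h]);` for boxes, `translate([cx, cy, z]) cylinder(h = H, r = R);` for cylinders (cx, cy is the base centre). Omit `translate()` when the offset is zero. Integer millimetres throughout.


translate([155, 155, 0]) cylinder(h = 25, r = 155);
translate([155, 155, 25]) cylinder(h = 249, r = 57);
translate([155, 155, 274]) cylinder(h = 25, r = 155);


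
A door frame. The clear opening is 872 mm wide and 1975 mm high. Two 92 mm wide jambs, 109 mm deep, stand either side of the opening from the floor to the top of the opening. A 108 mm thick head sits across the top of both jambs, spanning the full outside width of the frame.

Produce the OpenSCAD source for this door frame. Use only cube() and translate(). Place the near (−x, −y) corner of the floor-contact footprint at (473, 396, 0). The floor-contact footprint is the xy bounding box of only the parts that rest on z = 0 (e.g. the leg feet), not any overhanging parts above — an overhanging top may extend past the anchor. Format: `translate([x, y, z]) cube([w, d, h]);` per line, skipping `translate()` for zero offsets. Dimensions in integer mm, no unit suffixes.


translate([473, 396, 0]) cube([92, 109, 1975]);
translate([1437, 396, 0]) cube([92, 109, 1975]);
translate([473, 396, 1975]) cube([1056, 109, 108]);


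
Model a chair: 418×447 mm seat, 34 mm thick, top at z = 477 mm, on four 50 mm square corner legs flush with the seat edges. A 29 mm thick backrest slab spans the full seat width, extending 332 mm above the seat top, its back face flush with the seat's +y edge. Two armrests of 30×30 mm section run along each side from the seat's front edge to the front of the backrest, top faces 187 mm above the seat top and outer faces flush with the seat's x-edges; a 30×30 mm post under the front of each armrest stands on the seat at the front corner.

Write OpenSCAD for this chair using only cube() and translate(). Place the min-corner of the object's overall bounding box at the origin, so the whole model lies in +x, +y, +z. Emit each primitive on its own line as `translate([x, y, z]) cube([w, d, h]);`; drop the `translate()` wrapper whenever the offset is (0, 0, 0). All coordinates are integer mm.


// leg_h = 477 - 34 = 443
// arm post h = 187 - 30 = 157
translate([0, 0, 443]) cube([418, 447, 34]);
cube([50, 50, 443]);
translate([368, 0, 0]) cube([50, 50, 443]);
translate([0, 397, 0]) cube([50, 50, 443]);
translate([368, 397, 0]) cube([50, 50, 443]);
translate([0, 418, 477]) cube([418, 29, 332]);
translate([0, 0, 634]) cube([30, 418, 30]);
translate([388, 0, 634]) cube([30, 418, 30]);
translate([0, 0, 477]) cube([30, 30, 157]);
translate([388, 0, 477]) cube([30, 30, 157]);


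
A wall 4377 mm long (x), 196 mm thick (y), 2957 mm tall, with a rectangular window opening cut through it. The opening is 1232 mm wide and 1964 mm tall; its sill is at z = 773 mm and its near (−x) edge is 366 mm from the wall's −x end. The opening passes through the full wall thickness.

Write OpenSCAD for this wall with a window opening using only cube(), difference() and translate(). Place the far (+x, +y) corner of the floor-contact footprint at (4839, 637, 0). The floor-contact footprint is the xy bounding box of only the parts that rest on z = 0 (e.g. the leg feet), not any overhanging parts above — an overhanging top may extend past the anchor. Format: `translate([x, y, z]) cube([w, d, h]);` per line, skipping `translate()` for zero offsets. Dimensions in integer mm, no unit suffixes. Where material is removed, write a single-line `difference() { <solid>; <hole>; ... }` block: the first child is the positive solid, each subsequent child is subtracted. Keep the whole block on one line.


difference() { translate([462, 441, 0]) cube([4377, 196, 2957]); translate([828, 441, 773]) cube([1232, 196, 1964]); }


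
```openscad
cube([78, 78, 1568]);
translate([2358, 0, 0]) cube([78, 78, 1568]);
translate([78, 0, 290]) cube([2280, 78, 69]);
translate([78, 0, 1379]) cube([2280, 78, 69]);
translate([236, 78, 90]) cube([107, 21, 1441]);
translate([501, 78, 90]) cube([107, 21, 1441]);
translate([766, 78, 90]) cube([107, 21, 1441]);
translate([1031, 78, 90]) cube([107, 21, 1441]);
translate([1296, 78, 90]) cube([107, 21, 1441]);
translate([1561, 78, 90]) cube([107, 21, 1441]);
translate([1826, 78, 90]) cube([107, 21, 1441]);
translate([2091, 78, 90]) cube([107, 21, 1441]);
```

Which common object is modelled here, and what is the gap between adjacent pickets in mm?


A fence section. The picket gap is 158 mm.

Two posts, two rails, 8 pickets — a fence section. Span 2280 mm holds 8 pickets of 107 mm with 9 equal gaps: ⌊(2280 − 8·107) / 9⌋ = 158 mm.


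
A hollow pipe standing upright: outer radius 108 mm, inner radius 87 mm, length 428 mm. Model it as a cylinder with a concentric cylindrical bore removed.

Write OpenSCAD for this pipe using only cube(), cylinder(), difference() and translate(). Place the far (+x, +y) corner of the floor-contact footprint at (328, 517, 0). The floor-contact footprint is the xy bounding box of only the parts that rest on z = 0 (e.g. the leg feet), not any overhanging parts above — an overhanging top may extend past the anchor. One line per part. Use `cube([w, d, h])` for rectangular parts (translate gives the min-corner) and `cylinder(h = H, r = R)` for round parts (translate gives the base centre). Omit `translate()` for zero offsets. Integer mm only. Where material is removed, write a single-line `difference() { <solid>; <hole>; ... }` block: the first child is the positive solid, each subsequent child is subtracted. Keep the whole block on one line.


difference() { translate([220, 409, 0]) cylinder(h = 428, r = 108); translate([220, 409, 0]) cylinder(h = 428, r = 87); }


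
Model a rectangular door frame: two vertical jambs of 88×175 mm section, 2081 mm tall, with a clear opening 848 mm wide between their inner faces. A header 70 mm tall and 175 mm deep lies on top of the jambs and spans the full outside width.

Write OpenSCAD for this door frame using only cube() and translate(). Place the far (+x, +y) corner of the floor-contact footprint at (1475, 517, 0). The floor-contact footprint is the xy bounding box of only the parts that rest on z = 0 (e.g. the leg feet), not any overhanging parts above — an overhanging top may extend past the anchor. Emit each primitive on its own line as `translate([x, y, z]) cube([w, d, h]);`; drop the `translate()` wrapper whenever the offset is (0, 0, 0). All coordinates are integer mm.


translate([451, 342, 0]) cube([88, 175, 2081]);
translate([1387, 342, 0]) cube([88, 175, 2081]);
translate([451, 342, 2081]) cube([1024, 175, 70]);


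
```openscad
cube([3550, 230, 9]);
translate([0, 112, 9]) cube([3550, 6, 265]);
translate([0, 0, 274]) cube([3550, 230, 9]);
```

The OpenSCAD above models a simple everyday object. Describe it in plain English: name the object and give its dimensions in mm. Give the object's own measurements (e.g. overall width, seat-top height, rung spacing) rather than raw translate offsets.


An I-beam lying along x, 3550 mm long. Overall section height 283 mm. Two flanges 230 mm wide (y) and 9 mm thick, one on the floor and one at the top; a web 6 mm thick runs between them, centred on the flange width.


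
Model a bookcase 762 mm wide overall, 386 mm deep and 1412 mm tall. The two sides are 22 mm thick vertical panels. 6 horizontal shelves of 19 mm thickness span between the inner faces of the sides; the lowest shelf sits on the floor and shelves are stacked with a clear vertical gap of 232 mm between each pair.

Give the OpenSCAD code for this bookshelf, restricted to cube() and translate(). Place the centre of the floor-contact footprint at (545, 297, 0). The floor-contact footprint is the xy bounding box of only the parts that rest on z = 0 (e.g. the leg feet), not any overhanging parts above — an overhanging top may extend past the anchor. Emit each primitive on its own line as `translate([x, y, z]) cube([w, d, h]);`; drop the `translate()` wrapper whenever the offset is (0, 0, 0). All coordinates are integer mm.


translate([164, 104, 0]) cube([22, 386, 1412]);
translate([904, 104, 0]) cube([22, 386, 1412]);
translate([186, 104, 0]) cube([718, 386, 19]);
translate([186, 104, 251]) cube([718, 386, 19]);
translate([186, 104, 502]) cube([718, 386, 19]);
translate([186, 104, 753]) cube([718, 386, 19]);
translate([186, 104, 1004]) cube([718, 386, 19]);
translate([186, 104, 1255]) cube([718, 386, 19]);


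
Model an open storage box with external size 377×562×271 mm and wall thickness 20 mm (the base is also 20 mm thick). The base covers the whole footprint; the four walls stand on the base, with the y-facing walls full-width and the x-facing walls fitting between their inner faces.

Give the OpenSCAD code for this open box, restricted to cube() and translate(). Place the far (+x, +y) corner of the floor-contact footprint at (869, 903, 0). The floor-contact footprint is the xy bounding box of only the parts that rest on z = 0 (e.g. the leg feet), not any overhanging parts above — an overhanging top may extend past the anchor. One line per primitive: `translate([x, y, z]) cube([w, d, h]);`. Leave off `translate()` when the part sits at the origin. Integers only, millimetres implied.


translate([492, 341, 0]) cube([377, 562, 20]);
translate([492, 341, 20]) cube([377, 20, 251]);
translate([492, 883, 20]) cube([377, 20, 251]);
translate([492, 361, 20]) cube([20, 522, 251]);
translate([849, 361, 20]) cube([20, 522, 251]);


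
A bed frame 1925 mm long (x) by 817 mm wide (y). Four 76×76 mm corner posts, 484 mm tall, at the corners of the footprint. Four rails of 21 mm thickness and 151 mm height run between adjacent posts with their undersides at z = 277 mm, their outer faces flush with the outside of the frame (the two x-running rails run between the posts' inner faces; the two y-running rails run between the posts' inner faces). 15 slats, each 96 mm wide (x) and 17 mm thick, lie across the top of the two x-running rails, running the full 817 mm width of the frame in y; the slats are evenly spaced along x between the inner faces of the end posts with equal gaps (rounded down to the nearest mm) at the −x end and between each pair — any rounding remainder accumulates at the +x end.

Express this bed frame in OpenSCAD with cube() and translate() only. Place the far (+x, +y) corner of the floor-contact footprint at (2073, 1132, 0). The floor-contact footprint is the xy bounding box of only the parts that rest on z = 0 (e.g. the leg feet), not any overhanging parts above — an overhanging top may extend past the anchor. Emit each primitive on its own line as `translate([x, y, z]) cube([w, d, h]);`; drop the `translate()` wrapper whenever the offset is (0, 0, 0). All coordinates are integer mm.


translate([148, 315, 0]) cube([76, 76, 484]);
translate([148, 1056, 0]) cube([76, 76, 484]);
translate([1997, 315, 0]) cube([76, 76, 484]);
translate([1997, 1056, 0]) cube([76, 76, 484]);
translate([224, 315, 277]) cube([1773, 21, 151]);
translate([224, 1111, 277]) cube([1773, 21, 151]);
translate([148, 391, 277]) cube([21, 665, 151]);
translate([2052, 391, 277]) cube([21, 665, 151]);
translate([244, 315, 428]) cube([96, 817, 17]);
translate([360, 315, 428]) cube([96, 817, 17]);
translate([476, 315, 428]) cube([96, 817, 17]);
translate([592, 315, 428]) cube([96, 817, 17]);
translate([708, 315, 428]) cube([96, 817, 17]);
translate([824, 315, 428]) cube([96, 817, 17]);
translate([940, 315, 428]) cube([96, 817, 17]);
translate([1056, 315, 428]) cube([96, 817, 17]);
translate([1172, 315, 428]) cube([96, 817, 17]);
translate([1288, 315, 428]) cube([96, 817, 17]);
translate([1404, 315, 428]) cube([96, 817, 17]);
translate([1520, 315, 428]) cube([96, 817, 17]);
translate([1636, 315, 428]) cube([96, 817, 17]);
translate([1752, 315, 428]) cube([96, 817, 17]);
translate([1868, 315, 428]) cube([96, 817, 17]);


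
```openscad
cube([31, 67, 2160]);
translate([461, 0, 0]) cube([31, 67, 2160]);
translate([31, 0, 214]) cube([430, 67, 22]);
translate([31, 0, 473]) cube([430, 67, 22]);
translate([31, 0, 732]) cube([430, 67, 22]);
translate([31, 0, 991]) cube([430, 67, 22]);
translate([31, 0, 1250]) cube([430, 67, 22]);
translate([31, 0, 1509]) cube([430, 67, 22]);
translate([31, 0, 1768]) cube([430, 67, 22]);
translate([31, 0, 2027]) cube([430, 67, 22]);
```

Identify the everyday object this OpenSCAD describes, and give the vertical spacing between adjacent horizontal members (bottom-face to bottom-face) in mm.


A ladder. The rung spacing is 259 mm.

Two tall 31×67 posts with 8 short bars between them — a ladder. Adjacent rungs sit at z = 214 and z = 473, so the spacing is 473 − 214 = 259 mm.


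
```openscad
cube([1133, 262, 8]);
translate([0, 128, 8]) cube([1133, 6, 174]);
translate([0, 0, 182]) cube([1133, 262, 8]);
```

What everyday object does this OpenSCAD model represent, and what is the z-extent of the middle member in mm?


An I-beam. The web height is 174 mm.

Two wide flanges with a thin centred web — an I-beam. Overall 190 mm minus two 8 mm flanges gives a web of 190 − 2·8 = 174 mm.


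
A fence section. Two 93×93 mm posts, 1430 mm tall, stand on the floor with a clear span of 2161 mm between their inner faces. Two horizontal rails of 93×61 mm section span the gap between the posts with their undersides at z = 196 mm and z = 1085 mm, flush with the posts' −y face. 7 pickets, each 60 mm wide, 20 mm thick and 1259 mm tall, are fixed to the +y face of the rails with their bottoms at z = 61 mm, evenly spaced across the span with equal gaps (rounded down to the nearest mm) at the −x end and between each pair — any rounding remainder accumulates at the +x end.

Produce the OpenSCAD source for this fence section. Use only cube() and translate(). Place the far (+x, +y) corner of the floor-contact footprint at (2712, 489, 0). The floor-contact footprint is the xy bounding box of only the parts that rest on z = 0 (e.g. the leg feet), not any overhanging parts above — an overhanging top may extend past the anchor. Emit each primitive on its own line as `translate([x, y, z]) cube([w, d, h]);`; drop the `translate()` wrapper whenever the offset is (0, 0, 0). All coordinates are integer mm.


translate([365, 396, 0]) cube([93, 93, 1430]);
translate([2619, 396, 0]) cube([93, 93, 1430]);
translate([458, 396, 196]) cube([2161, 93, 61]);
translate([458, 396, 1085]) cube([2161, 93, 61]);
translate([675, 489, 61]) cube([60, 20, 1259]);
translate([952, 489, 61]) cube([60, 20, 1259]);
translate([1229, 489, 61]) cube([60, 20, 1259]);
translate([1506, 489, 61]) cube([60, 20, 1259]);
translate([1783, 489, 61]) cube([60, 20, 1259]);
translate([2060, 489, 61]) cube([60, 20, 1259]);
translate([2337, 489, 61]) cube([60, 20, 1259]);
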